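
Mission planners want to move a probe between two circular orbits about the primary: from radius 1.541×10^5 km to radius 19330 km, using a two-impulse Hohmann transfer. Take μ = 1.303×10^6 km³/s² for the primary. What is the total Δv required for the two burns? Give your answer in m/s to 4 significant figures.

Transfer-ellipse semi-major axis a_t = (r₁ + r₂)/2 = (1.541×10^5 + 19330)/2 = 86715 km.
At r₁ the circular-orbit speed is v₁ = √(μ/r₁) = 2.908 km/s.
Transfer-orbit speed at r₁ (vis-viva): v_a = √[μ(2/r₁ − 1/a_t)] = 1.373 km/s.
First burn Δv₁ = |v_a − v₁| = 1.535 km/s.
At r₂, v₂ = √(μ/r₂) = 8.2102 km/s.
Transfer-orbit speed at r₂: v_p = √[μ(2/r₂ − 1/a_t)] = 10.945 km/s.
Second burn Δv₂ = |v₂ − v_p| = 2.735 km/s.
Δv = Δv₁ + Δv₂ = 1.535 + 2.735 = 4.270 km/s.

Δv = 4270 m/s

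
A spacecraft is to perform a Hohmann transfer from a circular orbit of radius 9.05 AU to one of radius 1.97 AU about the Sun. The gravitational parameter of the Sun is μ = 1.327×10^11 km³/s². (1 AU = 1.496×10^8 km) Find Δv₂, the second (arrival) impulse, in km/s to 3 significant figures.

Δv₂ = 5.98 km/s

In km: r₁ = 9.05 × 1.496×10^8 = 1.35388×10^9 km; r₂ = 1.97 × 1.496×10^8 = 2.94712×10^8 km.
The Hohmann ellipse has a_t = (r₁ + r₂)/2 = 8.24296×10^8 km.
On the circular orbit at r = 2.94712×10^8 km, v_c = √(μ/r) = 21.220 km/s.
Vis-viva on the transfer ellipse at r = 2.94712×10^8 km gives v_t = √[μ(2/r − 1/a_t)] = 27.195 km/s.
Δv₂ = |v_t − v_c| = |27.195 − 21.220| = 5.975 km/s.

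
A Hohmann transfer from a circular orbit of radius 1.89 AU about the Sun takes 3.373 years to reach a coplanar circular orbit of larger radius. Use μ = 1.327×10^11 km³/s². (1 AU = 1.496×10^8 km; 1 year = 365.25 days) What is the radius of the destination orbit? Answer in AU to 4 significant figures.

r₂ = 5.250 AU

In km: r₁ = 1.89 × 1.496×10^8 = 2.82744×10^8 km.
Transfer time t = 3.373 years × 365.25 × 86400 s = 1.064437848×10^8 s, and t = π√(a_t³/μ).
So a_t = (μ t²/π²)^(1/3) = (1.327×10^11 × (1.064437848×10^8)² / π²)^(1/3) = 5.3408×10^8 km.
Since a_t = (r₁ + r₂)/2, r₂ = 2a_t − r₁ = 2×5.3408×10^8 − 2.82744×10^8 = 7.85416×10^8 km.
In AU: r₂ = 7.85416×10^8 / 1.496×10^8 = 5.250 AU.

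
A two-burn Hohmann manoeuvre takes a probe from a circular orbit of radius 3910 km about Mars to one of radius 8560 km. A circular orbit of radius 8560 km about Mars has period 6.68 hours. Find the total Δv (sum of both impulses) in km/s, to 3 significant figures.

Δv = 1.03 km/s

From Kepler's third law T² = 4π²r³/μ at r = 8560 km, T = 6.68 hours = 6.68 × 3600 s = 24048 s: μ = 4π²r³/T² = 42817.7 km³/s².
Semi-major axis of the transfer orbit: a_t = (3910 + 8560)/2 = 6235 km.
At r₁ the circular-orbit speed is v₁ = √(μ/r₁) = 3.3092 km/s.
On the transfer ellipse at r₁, vis-viva equation gives v_p = √[μ(2/r₁ − 1/a_t)] = 3.8774 km/s.
First burn Δv₁ = |v_p − v₁| = 0.5682 km/s.
At r₂, v₂ = √(μ/r₂) = 2.2365 km/s.
Transfer-orbit speed at r₂: v_a = √[μ(2/r₂ − 1/a_t)] = 1.7711 km/s.
Second burn Δv₂ = |v₂ − v_a| = 0.4654 km/s.
Δv = Δv₁ + Δv₂ = 0.5682 + 0.4654 = 1.034 km/s.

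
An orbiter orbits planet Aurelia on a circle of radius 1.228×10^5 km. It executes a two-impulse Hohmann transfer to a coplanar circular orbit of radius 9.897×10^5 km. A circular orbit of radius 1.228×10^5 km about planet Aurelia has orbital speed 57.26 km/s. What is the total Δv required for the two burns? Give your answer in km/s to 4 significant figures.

Δv = 29.81 km/s

From the circular-orbit relation v² = μ/r at r = 1.228×10^5 km: μ = v²r = (57.26)² × 1.228×10^5 = 4.02625×10^8 km³/s².
Semi-major axis of the transfer orbit: a_t = (1.228×10^5 + 9.897×10^5)/2 = 5.5625×10^5 km.
At r₁ the circular-orbit speed is v₁ = √(μ/r₁) = 57.26 km/s.
On the transfer ellipse at r₁, vis-viva gives v_p = √[μ(2/r₁ − 1/a_t)] = 76.38 km/s.
First burn Δv₁ = |v_p − v₁| = 19.12 km/s.
Circular speed at r₂: v₂ = √(μ/r₂) = 20.17 km/s.
Transfer-orbit speed at r₂: v_a = √[μ(2/r₂ − 1/a_t)] = 9.477 km/s.
Second burn Δv₂ = |v₂ − v_a| = 10.69 km/s.
Δv = Δv₁ + Δv₂ = 19.12 + 10.69 = 29.81 km/s.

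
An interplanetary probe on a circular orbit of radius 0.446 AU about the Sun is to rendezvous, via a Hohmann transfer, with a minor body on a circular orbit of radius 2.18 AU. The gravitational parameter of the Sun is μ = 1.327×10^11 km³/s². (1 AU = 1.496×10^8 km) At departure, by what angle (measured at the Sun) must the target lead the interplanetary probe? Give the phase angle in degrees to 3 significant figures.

φ = 95.9°

In km: r₁ = 0.446 × 1.496×10^8 = 6.67216×10^7 km; r₂ = 2.18 × 1.496×10^8 = 3.26128×10^8 km.
Transfer-ellipse semi-major axis a_t = (r₁ + r₂)/2 = (6.67216×10^7 + 3.26128×10^8)/2 = 1.964248×10^8 km.
Transfer time t = π√(a_t³/μ) = 2.3742×10^7 s.
The target's mean motion on its circular orbit is ω₂ = √(μ/r₂³) = 6.1852×10^-8 rad/s.
Angle swept by the target during transfer: ω₂·t = 1.4685 rad = 84.14°.
The interplanetary probe traverses 180° on the transfer ellipse, so the target must lead by 180° − 84.14° = 95.9°.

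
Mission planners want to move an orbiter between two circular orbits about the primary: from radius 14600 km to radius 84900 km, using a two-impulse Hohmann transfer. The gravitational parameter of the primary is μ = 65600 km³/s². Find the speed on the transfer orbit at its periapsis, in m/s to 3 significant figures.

v = 2770 m/s

Transfer-ellipse semi-major axis a_t = (r₁ + r₂)/2 = (14600 + 84900)/2 = 49750 km.
The periapsis of the transfer ellipse is at r = 14600 km.
Vis-viva: v = √[μ(2/r − 1/a_t)] = √[65600 × (2/14600 − 1/49750)] = 2.769 km/s.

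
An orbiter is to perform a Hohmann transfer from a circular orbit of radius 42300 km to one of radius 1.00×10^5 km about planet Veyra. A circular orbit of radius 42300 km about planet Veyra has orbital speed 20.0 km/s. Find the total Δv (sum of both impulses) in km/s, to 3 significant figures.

Δv = 6.69 km/s

From the circular-orbit relation v² = μ/r at r = 42300 km: μ = v²r = (20.0)² × 42300 = 1.69200×10^7 km³/s².
The Hohmann ellipse has a_t = (r₁ + r₂)/2 = 71150 km.
Circular speed at r₁: v₁ = √(μ/r₁) = √(1.69200×10^7/42300) = 20.000 km/s.
On the transfer ellipse at r₁, vis-viva equation gives v_p = √[μ(2/r₁ − 1/a_t)] = 23.711 km/s.
First burn Δv₁ = |v_p − v₁| = 3.711 km/s.
At r₂, v₂ = √(μ/r₂) = 13.008 km/s.
Transfer-orbit speed at r₂: v_a = √[μ(2/r₂ − 1/a_t)] = 10.030 km/s.
Second burn Δv₂ = |v₂ − v_a| = 2.978 km/s.
Total Δv = Δv₁ + Δv₂ = 6.689 km/s.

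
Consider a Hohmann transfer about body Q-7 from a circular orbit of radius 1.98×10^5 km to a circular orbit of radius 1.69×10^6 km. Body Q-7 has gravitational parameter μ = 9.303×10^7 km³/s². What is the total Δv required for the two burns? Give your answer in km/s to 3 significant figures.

Transfer-ellipse semi-major axis a_t = (r₁ + r₂)/2 = (1.980×10^5 + 1.690×10^6)/2 = 9.440×10^5 km.
At r₁ the circular-orbit speed is v₁ = √(μ/r₁) = 21.676 km/s.
On the transfer ellipse at r₁, v² = μ(2/r − 1/a) gives v_p = √[μ(2/r₁ − 1/a_t)] = 29.003 km/s.
First burn Δv₁ = |v_p − v₁| = 7.327 km/s.
Circular speed at r₂: v₂ = √(μ/r₂) = 7.419 km/s.
Transfer-orbit speed at r₂: v_a = √[μ(2/r₂ − 1/a_t)] = 3.398 km/s.
Second burn Δv₂ = |v₂ − v_a| = 4.021 km/s.
Total Δv = Δv₁ + Δv₂ = 11.35 km/s.

Δv = 11.3 km/s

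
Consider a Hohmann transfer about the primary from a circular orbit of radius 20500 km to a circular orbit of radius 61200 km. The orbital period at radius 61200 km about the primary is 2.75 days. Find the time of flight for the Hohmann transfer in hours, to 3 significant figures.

From Kepler's third law T² = 4π²r³/μ at r = 61200 km, T = 2.75 days = 2.75 × 86400 s = 2.376×10^5 s: μ = 4π²r³/T² = 1.60295×10^5 km³/s².
The Hohmann ellipse has a_t = (r₁ + r₂)/2 = 40850 km.
Transfer time t = π√(a_t³/μ) = π√((40850)³ / 1.60295×10^5) = 64790 s.
Converting: 64790 s ÷ 3600 s/hour = 18.0 hours.

t = 18.0 hours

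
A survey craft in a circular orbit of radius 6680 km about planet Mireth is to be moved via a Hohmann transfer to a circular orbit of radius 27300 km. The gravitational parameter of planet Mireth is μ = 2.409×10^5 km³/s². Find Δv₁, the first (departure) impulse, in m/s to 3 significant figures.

The Hohmann ellipse has a_t = (r₁ + r₂)/2 = 16990 km.
Circular speed at r = 6680 km: v_c = √(μ/r) = 6.005 km/s.
Vis-viva on the transfer ellipse at r = 6680 km gives v_t = √[μ(2/r − 1/a_t)] = 7.612 km/s.
Δv₁ = |v_t − v_c| = |7.612 − 6.005| = 1.607 km/s.

Δv₁ = 1610 m/s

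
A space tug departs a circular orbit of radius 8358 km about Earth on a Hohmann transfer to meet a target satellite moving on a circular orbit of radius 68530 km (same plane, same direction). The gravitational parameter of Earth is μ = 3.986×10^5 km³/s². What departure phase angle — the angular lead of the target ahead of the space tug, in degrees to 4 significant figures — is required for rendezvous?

Semi-major axis of the transfer orbit: a_t = (8358 + 68530)/2 = 38444 km.
The half-period of the transfer ellipse is t = π√(a_t³/μ) = 37510 s.
Target angular speed ω₂ = √(μ/r₂³) = 3.519×10^-5 rad/s.
Angle swept by the target during transfer: ω₂·t = 1.320 rad = 75.63°.
Arrival is 180° from departure on the ellipse, so φ = 180° − 75.63° = 104.4°.

φ = 104.4°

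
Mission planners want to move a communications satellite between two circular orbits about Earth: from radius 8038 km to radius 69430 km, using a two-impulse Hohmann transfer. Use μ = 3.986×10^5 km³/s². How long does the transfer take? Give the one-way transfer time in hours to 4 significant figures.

Semi-major axis of the transfer orbit: a_t = (8038 + 69430)/2 = 38734 km.
By Kepler's third law the transfer-orbit period is T = 2π√(a_t³/μ), so t = T/2 = 37930 s.
Converting: 37930 s ÷ 3600 s/hour = 10.54 hours.

t = 10.54 hours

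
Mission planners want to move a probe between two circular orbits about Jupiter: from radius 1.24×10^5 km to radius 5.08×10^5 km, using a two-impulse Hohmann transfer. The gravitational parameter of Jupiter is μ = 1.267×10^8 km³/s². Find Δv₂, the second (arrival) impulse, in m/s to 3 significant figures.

Semi-major axis of the transfer orbit: a_t = (1.240×10^5 + 5.080×10^5)/2 = 3.160×10^5 km.
On the circular orbit at r = 5.080×10^5 km, v_c = √(μ/r) = 15.793 km/s.
Transfer-orbit speed at the same r (vis-viva, a = a_t): v_t = √[μ(2/r − 1/a_t)] = 9.8929 km/s.
Δv₂ = |v_t − v_c| = |9.8929 − 15.793| = 5.900 km/s.

Δv₂ = 5900 m/s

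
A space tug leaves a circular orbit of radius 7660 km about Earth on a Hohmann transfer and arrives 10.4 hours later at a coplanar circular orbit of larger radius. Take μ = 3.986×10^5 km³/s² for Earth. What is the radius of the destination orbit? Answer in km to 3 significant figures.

Transfer time t = 10.4 hours = 37440 s, and t = π√(a_t³/μ).
So a_t = (μ t²/π²)^(1/3) = (3.986×10^5 × (37440)² / π²)^(1/3) = 38398 km.
Since a_t = (r₁ + r₂)/2, r₂ = 2a_t − r₁ = 2×38398 − 7660 = 69136 km.

r₂ = 69100 km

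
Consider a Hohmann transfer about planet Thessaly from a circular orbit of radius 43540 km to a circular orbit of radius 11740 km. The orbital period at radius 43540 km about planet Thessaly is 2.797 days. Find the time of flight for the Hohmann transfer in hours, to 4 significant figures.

From Kepler's third law T² = 4π²r³/μ at r = 43540 km, T = 2.797 days = 2.797 × 86400 s = 2.416608×10^5 s: μ = 4π²r³/T² = 55797.2 km³/s².
Semi-major axis of the transfer orbit: a_t = (43540 + 11740)/2 = 27640 km.
Half the transfer-orbit period gives t = π√(a_t³/μ) = 61120 s.
Converting: 61120 s ÷ 3600 s/hour = 16.98 hours.

t = 16.98 hours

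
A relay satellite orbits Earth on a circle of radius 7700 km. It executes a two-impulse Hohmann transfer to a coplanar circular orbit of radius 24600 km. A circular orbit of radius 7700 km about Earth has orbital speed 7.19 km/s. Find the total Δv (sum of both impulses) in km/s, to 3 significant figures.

From the circular-orbit relation v² = μ/r at r = 7700 km: μ = v²r = (7.19)² × 7700 = 3.98060×10^5 km³/s².
The Hohmann ellipse has a_t = (r₁ + r₂)/2 = 16150 km.
At r₁ the circular-orbit speed is v₁ = √(μ/r₁) = 7.190 km/s.
On the transfer ellipse at r₁, vis-viva gives v_p = √[μ(2/r₁ − 1/a_t)] = 8.874 km/s.
First burn Δv₁ = |v_p − v₁| = 1.684 km/s.
Circular speed at r₂: v₂ = √(μ/r₂) = 4.023 km/s.
Transfer-orbit speed at r₂: v_a = √[μ(2/r₂ − 1/a_t)] = 2.778 km/s.
Second burn Δv₂ = |v₂ − v_a| = 1.245 km/s.
Δv = Δv₁ + Δv₂ = 1.684 + 1.245 = 2.929 km/s.

Δv = 2.93 km/s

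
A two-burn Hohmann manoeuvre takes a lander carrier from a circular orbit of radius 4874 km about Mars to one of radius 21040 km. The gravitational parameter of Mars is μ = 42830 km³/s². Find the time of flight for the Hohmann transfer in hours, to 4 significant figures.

t = 6.219 hours

Semi-major axis of the transfer orbit: a_t = (4874 + 21040)/2 = 12957 km.
Transfer time t = π√(a_t³/μ) = π√((12957)³ / 42830) = 22390 s.
Converting: 22390 s ÷ 3600 s/hour = 6.219 hours.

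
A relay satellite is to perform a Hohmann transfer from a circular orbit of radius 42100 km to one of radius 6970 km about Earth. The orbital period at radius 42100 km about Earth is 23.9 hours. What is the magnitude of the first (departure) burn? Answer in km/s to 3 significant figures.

From Kepler's third law T² = 4π²r³/μ at r = 42100 km, T = 23.9 hours = 23.9 × 3600 s = 86040 s: μ = 4π²r³/T² = 3.97929×10^5 km³/s².
The Hohmann ellipse has a_t = (r₁ + r₂)/2 = 24535 km.
On the circular orbit at r = 42100 km, v_c = √(μ/r) = 3.0744 km/s.
Transfer-orbit speed at the same r (vis-viva, a = a_t): v_t = √[μ(2/r − 1/a_t)] = 1.6386 km/s.
Δv₁ = |v_t − v_c| = |1.6386 − 3.0744| = 1.436 km/s.

Δv₁ = 1.44 km/s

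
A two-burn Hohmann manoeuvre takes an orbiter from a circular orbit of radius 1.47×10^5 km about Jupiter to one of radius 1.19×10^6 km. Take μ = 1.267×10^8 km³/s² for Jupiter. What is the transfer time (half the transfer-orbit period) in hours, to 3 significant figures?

t = 42.4 hours

Transfer-ellipse semi-major axis a_t = (r₁ + r₂)/2 = (1.470×10^5 + 1.190×10^6)/2 = 6.685×10^5 km.
Transfer time t = π√(a_t³/μ) = π√((6.685×10^5)³ / 1.267×10^8) = 1.526×10^5 s.
Converting: 1.526×10^5 s ÷ 3600 s/hour = 42.4 hours.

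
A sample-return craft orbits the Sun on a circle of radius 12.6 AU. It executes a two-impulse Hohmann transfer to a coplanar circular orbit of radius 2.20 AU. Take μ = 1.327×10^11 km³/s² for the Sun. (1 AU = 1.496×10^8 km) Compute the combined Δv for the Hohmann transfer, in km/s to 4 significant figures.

In km: r₁ = 12.6 × 1.496×10^8 = 1.88496×10^9 km; r₂ = 2.20 × 1.496×10^8 = 3.2912×10^8 km.
Transfer-ellipse semi-major axis a_t = (r₁ + r₂)/2 = (1.88496×10^9 + 3.2912×10^8)/2 = 1.10704×10^9 km.
Circular speed at r₁: v₁ = √(μ/r₁) = √(1.327×10^11/1.88496×10^9) = 8.390433 km/s.
On the transfer ellipse at r₁, v² = μ(2/r − 1/a) gives v_a = √[μ(2/r₁ − 1/a_t)] = 4.574882 km/s.
First burn Δv₁ = |v_a − v₁| = 3.8156 km/s.
At r₂, v₂ = √(μ/r₂) = 20.0798 km/s.
Transfer-orbit speed at r₂: v_p = √[μ(2/r₂ − 1/a_t)] = 26.2016 km/s.
Second burn Δv₂ = |v₂ − v_p| = 6.1218 km/s.
Δv = Δv₁ + Δv₂ = 3.8156 + 6.1218 = 9.937 km/s.

Δv = 9.937 km/s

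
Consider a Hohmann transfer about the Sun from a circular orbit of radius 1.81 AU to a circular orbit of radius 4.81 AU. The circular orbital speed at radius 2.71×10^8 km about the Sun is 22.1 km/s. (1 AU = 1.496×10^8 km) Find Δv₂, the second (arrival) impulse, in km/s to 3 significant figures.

From the circular-orbit relation v² = μ/r at r = 2.71×10^8 km: μ = v²r = (22.1)² × 2.71×10^8 = 1.32359×10^11 km³/s².
In km: r₁ = 1.81 × 1.496×10^8 = 2.70776×10^8 km; r₂ = 4.81 × 1.496×10^8 = 7.19576×10^8 km.
Transfer-ellipse semi-major axis a_t = (r₁ + r₂)/2 = (2.70776×10^8 + 7.19576×10^8)/2 = 4.95176×10^8 km.
On the circular orbit at r = 7.19576×10^8 km, v_c = √(μ/r) = 13.562 km/s.
Vis-viva on the transfer ellipse at r = 7.19576×10^8 km gives v_t = √[μ(2/r − 1/a_t)] = 10.029 km/s.
Δv₂ = |v_t − v_c| = |10.029 − 13.562| = 3.533 km/s.

Δv₂ = 3.53 km/s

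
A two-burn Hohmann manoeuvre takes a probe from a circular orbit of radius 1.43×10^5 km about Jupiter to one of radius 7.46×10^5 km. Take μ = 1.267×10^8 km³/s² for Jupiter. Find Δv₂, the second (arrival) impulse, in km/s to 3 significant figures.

The Hohmann ellipse has a_t = (r₁ + r₂)/2 = 4.445×10^5 km.
Circular speed at r = 7.460×10^5 km: v_c = √(μ/r) = 13.032 km/s.
Transfer-orbit speed at the same r (vis-viva, a = a_t): v_t = √[μ(2/r − 1/a_t)] = 7.3918 km/s.
Δv₂ = |v_t − v_c| = |7.3918 − 13.032| = 5.640 km/s.

Δv₂ = 5.64 km/s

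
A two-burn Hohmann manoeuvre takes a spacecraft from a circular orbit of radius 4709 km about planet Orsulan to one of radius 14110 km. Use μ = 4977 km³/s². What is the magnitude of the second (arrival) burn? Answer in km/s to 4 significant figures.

Δv₂ = 0.1738 km/s

Semi-major axis of the transfer orbit: a_t = (4709 + 14110)/2 = 9409.5 km.
On the circular orbit at r = 14110 km, v_c = √(μ/r) = 0.5939 km/s.
Transfer-orbit speed at the same r (vis-viva, a = a_t): v_t = √[μ(2/r − 1/a_t)] = 0.4201 km/s.
Δv₂ = |v_t − v_c| = |0.4201 − 0.5939| = 0.1738 km/s.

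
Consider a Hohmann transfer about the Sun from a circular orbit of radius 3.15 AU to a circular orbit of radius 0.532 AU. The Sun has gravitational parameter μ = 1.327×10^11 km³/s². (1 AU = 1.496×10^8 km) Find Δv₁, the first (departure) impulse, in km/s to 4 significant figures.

Δv₁ = 7.760 km/s

In km: r₁ = 3.15 × 1.496×10^8 = 4.7124×10^8 km; r₂ = 0.532 × 1.496×10^8 = 7.95872×10^7 km.
Semi-major axis of the transfer orbit: a_t = (4.7124×10^8 + 7.95872×10^7)/2 = 2.754136×10^8 km.
Circular speed at r = 4.7124×10^8 km: v_c = √(μ/r) = 16.781 km/s.
Transfer-orbit speed at the same r (vis-viva, a = a_t): v_t = √[μ(2/r − 1/a_t)] = 9.0208 km/s.
Δv₁ = |v_t − v_c| = |9.0208 − 16.781| = 7.760 km/s.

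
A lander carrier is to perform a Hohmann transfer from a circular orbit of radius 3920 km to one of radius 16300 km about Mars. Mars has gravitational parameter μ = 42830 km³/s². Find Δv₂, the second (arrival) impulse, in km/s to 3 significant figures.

Δv₂ = 0.612 km/s

Transfer-ellipse semi-major axis a_t = (r₁ + r₂)/2 = (3920 + 16300)/2 = 10110 km.
On the circular orbit at r = 16300 km, v_c = √(μ/r) = 1.6210 km/s.
Vis-viva on the transfer ellipse at r = 16300 km gives v_t = √[μ(2/r − 1/a_t)] = 1.0094 km/s.
Δv₂ = |v_t − v_c| = |1.0094 − 1.6210| = 0.6116 km/s.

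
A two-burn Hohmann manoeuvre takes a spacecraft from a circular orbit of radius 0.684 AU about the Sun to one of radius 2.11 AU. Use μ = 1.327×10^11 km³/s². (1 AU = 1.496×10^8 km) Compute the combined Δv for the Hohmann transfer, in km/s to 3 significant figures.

Δv = 14.4 km/s

In km: r₁ = 0.684 × 1.496×10^8 = 1.023264×10^8 km; r₂ = 2.11 × 1.496×10^8 = 3.15656×10^8 km.
The Hohmann ellipse has a_t = (r₁ + r₂)/2 = 2.089912×10^8 km.
Circular speed at r₁: v₁ = √(μ/r₁) = √(1.327×10^11/1.023264×10^8) = 36.0115 km/s.
Transfer-orbit speed at r₁ (v² = μ(2/r − 1/a)): v_p = √[μ(2/r₁ − 1/a_t)] = 44.2573 km/s.
First burn Δv₁ = |v_p − v₁| = 8.246 km/s.
At r₂, v₂ = √(μ/r₂) = 20.504 km/s.
Transfer-orbit speed at r₂: v_a = √[μ(2/r₂ − 1/a_t)] = 14.347 km/s.
Second burn Δv₂ = |v₂ − v_a| = 6.157 km/s.
Δv = Δv₁ + Δv₂ = 8.246 + 6.157 = 14.40 km/s.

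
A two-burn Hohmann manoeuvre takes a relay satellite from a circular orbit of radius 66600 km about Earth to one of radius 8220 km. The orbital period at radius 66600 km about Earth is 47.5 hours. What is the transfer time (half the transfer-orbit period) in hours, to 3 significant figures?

From Kepler's third law T² = 4π²r³/μ at r = 66600 km, T = 47.5 hours = 47.5 × 3600 s = 1.710×10^5 s: μ = 4π²r³/T² = 3.98832×10^5 km³/s².
The Hohmann ellipse has a_t = (r₁ + r₂)/2 = 37410 km.
By Kepler's third law the transfer-orbit period is T = 2π√(a_t³/μ), so t = T/2 = 35990 s.
Converting: 35990 s ÷ 3600 s/hour = 10.0 hours.

t = 10.0 hours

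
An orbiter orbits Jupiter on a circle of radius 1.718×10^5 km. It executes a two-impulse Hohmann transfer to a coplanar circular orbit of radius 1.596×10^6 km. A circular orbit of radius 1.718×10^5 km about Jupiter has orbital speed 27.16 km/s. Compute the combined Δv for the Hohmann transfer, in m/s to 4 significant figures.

From the circular-orbit relation v² = μ/r at r = 1.718×10^5 km: μ = v²r = (27.16)² × 1.718×10^5 = 1.26731×10^8 km³/s².
Transfer-ellipse semi-major axis a_t = (r₁ + r₂)/2 = (1.718×10^5 + 1.596×10^6)/2 = 8.839×10^5 km.
Circular speed at r₁: v₁ = √(μ/r₁) = √(1.26731×10^8/1.718×10^5) = 27.160 km/s.
Transfer-orbit speed at r₁ (vis-viva equation): v_p = √[μ(2/r₁ − 1/a_t)] = 36.496 km/s.
First burn Δv₁ = |v_p − v₁| = 9.336 km/s.
At r₂, v₂ = √(μ/r₂) = 8.911 km/s.
Transfer-orbit speed at r₂: v_a = √[μ(2/r₂ − 1/a_t)] = 3.929 km/s.
Second burn Δv₂ = |v₂ − v_a| = 4.982 km/s.
Δv = Δv₁ + Δv₂ = 9.336 + 4.982 = 14.32 km/s.

Δv = 14320 m/s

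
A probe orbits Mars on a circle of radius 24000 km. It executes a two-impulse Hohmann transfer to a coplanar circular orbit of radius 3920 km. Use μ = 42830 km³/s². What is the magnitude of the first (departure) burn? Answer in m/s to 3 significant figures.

Δv₁ = 628 m/s

Semi-major axis of the transfer orbit: a_t = (24000 + 3920)/2 = 13960 km.
On the circular orbit at r = 24000 km, v_c = √(μ/r) = 1.3359 km/s.
Transfer-orbit speed at the same r (vis-viva, a = a_t): v_t = √[μ(2/r − 1/a_t)] = 0.70789 km/s.
Δv₁ = |v_t − v_c| = |0.70789 − 1.3359| = 0.6280 km/s.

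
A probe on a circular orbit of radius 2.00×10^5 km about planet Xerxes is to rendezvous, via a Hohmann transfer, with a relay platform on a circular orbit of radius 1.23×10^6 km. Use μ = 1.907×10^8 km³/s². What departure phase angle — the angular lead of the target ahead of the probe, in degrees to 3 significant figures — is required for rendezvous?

Transfer-ellipse semi-major axis a_t = (r₁ + r₂)/2 = (2.000×10^5 + 1.230×10^6)/2 = 7.150×10^5 km.
The half-period of the transfer ellipse is t = π√(a_t³/μ) = 1.37541×10^5 s.
The target's mean motion on its circular orbit is ω₂ = √(μ/r₂³) = 1.01232×10^-5 rad/s.
Angle swept by the target during transfer: ω₂·t = 1.3924 rad = 79.78°.
Arrival is 180° from departure on the ellipse, so φ = 180° − 79.78° = 100°.

φ = 100°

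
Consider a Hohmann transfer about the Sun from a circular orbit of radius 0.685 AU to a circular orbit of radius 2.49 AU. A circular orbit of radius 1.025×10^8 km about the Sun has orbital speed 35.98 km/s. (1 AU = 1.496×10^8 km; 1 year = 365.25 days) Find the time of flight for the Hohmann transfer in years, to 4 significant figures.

t = 1.000 years

From the circular-orbit relation v² = μ/r at r = 1.025×10^8 km: μ = v²r = (35.98)² × 1.025×10^8 = 1.32692×10^11 km³/s².
In km: r₁ = 0.685 × 1.496×10^8 = 1.02476×10^8 km; r₂ = 2.49 × 1.496×10^8 = 3.72504×10^8 km.
The Hohmann ellipse has a_t = (r₁ + r₂)/2 = 2.3749×10^8 km.
By Kepler's third law the transfer-orbit period is T = 2π√(a_t³/μ), so t = T/2 = 3.156×10^7 s.
Converting: 3.156×10^7 s ÷ 3.15576×10^7 s/year (365.25 × 86400) = 1.000 years.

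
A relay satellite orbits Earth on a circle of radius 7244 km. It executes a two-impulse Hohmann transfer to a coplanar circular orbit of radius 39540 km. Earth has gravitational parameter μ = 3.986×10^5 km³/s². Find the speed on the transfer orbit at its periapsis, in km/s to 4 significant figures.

Transfer-ellipse semi-major axis a_t = (r₁ + r₂)/2 = (7244 + 39540)/2 = 23392 km.
The periapsis of the transfer ellipse is at r = 7244 km.
From the vis-viva equation, v = √[μ(2/r − 1/a_t)] = 9.644 km/s.

v = 9.644 km/s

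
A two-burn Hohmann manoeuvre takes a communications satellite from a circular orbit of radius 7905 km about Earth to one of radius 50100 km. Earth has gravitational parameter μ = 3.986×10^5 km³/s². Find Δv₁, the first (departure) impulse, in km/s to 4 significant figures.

Transfer-ellipse semi-major axis a_t = (r₁ + r₂)/2 = (7905 + 50100)/2 = 29002.5 km.
On the circular orbit at r = 7905 km, v_c = √(μ/r) = 7.101 km/s.
Vis-viva on the transfer ellipse at r = 7905 km gives v_t = √[μ(2/r − 1/a_t)] = 9.333 km/s.
Δv₁ = |v_t − v_c| = |9.333 − 7.101| = 2.232 km/s.

Δv₁ = 2.232 km/s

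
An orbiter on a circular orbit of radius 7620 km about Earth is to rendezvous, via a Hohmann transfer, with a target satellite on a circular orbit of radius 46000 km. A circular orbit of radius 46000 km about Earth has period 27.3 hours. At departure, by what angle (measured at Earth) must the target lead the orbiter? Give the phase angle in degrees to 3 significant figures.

φ = 99.9°

From Kepler's third law T² = 4π²r³/μ at r = 46000 km, T = 27.3 hours = 27.3 × 3600 s = 98280 s: μ = 4π²r³/T² = 3.97835×10^5 km³/s².
The Hohmann ellipse has a_t = (r₁ + r₂)/2 = 26810 km.
The half-period of the transfer ellipse is t = π√(a_t³/μ) = 21864.7 s.
The target's mean motion on its circular orbit is ω₂ = √(μ/r₂³) = 6.39315×10^-5 rad/s.
Angle swept by the target during transfer: ω₂·t = 1.3978 rad = 80.09°.
The orbiter traverses 180° on the transfer ellipse, so the target must lead by 180° − 80.09° = 99.9°.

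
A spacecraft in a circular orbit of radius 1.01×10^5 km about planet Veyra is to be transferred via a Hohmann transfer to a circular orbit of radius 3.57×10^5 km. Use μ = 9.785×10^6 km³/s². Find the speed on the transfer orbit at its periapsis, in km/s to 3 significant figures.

v = 12.3 km/s

The Hohmann ellipse has a_t = (r₁ + r₂)/2 = 2.290×10^5 km.
The periapsis of the transfer ellipse is at r = 1.010×10^5 km.
Applying v² = μ(2/r − 1/a_t): v = 12.29 km/s.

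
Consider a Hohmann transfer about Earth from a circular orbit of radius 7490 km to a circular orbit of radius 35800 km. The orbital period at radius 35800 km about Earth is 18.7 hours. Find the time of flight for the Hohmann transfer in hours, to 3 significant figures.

From Kepler's third law T² = 4π²r³/μ at r = 35800 km, T = 18.7 hours = 18.7 × 3600 s = 67320 s: μ = 4π²r³/T² = 3.99688×10^5 km³/s².
Semi-major axis of the transfer orbit: a_t = (7490 + 35800)/2 = 21645 km.
By Kepler's third law the transfer-orbit period is T = 2π√(a_t³/μ), so t = T/2 = 15824 s.
Converting: 15824 s ÷ 3600 s/hour = 4.40 hours.

t = 4.40 hours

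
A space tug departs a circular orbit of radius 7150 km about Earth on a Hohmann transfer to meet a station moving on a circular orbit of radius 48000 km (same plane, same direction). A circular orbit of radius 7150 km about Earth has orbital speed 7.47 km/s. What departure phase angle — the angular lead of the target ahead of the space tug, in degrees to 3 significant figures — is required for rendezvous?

From the circular-orbit relation v² = μ/r at r = 7150 km: μ = v²r = (7.47)² × 7150 = 3.98976×10^5 km³/s².
Transfer-ellipse semi-major axis a_t = (r₁ + r₂)/2 = (7150 + 48000)/2 = 27575 km.
Transfer time t = π√(a_t³/μ) = 22770 s.
The target's mean motion on its circular orbit is ω₂ = √(μ/r₂³) = 6.006×10^-5 rad/s.
Angle swept by the target during transfer: ω₂·t = 1.368 rad = 78.38°.
The space tug traverses 180° on the transfer ellipse, so the target must lead by 180° − 78.38° = 102°.

φ = 102°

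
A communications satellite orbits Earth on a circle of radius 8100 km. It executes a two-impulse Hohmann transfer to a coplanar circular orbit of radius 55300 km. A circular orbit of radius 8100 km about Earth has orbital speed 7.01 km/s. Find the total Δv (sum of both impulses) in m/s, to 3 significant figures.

From the circular-orbit relation v² = μ/r at r = 8100 km: μ = v²r = (7.01)² × 8100 = 3.98035×10^5 km³/s².
Semi-major axis of the transfer orbit: a_t = (8100 + 55300)/2 = 31700 km.
Circular speed at r₁: v₁ = √(μ/r₁) = √(3.98035×10^5/8100) = 7.0100 km/s.
On the transfer ellipse at r₁, v² = μ(2/r − 1/a) gives v_p = √[μ(2/r₁ − 1/a_t)] = 9.2587 km/s.
First burn Δv₁ = |v_p − v₁| = 2.2487 km/s.
At r₂, v₂ = √(μ/r₂) = 2.6829 km/s.
Transfer-orbit speed at r₂: v_a = √[μ(2/r₂ − 1/a_t)] = 1.3562 km/s.
Second burn Δv₂ = |v₂ − v_a| = 1.3267 km/s.
Total Δv = Δv₁ + Δv₂ = 3.575 km/s.

Δv = 3580 m/s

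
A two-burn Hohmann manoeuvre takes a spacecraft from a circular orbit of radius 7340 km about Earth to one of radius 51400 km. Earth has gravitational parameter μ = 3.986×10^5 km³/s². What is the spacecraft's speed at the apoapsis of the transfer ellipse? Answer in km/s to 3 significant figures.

v = 1.39 km/s

Transfer-ellipse semi-major axis a_t = (r₁ + r₂)/2 = (7340 + 51400)/2 = 29370 km.
The apoapsis of the transfer ellipse is at r = 51400 km.
Applying v² = μ(2/r − 1/a_t): v = 1.392 km/s.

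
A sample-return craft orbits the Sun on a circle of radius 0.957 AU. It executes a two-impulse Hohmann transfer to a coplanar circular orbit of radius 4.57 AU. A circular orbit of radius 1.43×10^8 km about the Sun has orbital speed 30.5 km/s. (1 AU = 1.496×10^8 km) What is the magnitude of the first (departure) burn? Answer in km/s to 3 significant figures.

Δv₁ = 8.72 km/s

From the circular-orbit relation v² = μ/r at r = 1.43×10^8 km: μ = v²r = (30.5)² × 1.43×10^8 = 1.33026×10^11 km³/s².
In km: r₁ = 0.957 × 1.496×10^8 = 1.431672×10^8 km; r₂ = 4.57 × 1.496×10^8 = 6.83672×10^8 km.
Transfer-ellipse semi-major axis a_t = (r₁ + r₂)/2 = (1.431672×10^8 + 6.83672×10^8)/2 = 4.134196×10^8 km.
Circular speed at r = 1.431672×10^8 km: v_c = √(μ/r) = 30.482 km/s.
Vis-viva on the transfer ellipse at r = 1.431672×10^8 km gives v_t = √[μ(2/r − 1/a_t)] = 39.199 km/s.
Δv₁ = |v_t − v_c| = |39.199 − 30.482| = 8.717 km/s.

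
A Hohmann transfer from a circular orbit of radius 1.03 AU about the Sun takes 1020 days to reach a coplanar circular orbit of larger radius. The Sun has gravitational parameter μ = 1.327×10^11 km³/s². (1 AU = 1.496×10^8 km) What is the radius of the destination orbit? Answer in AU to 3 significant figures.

In km: r₁ = 1.03 × 1.496×10^8 = 1.54088×10^8 km.
Transfer time t = 1020 days = 8.8128×10^7 s, and t = π√(a_t³/μ).
So a_t = (μ t²/π²)^(1/3) = (1.327×10^11 × (8.8128×10^7)² / π²)^(1/3) = 4.7090×10^8 km.
Since a_t = (r₁ + r₂)/2, r₂ = 2a_t − r₁ = 2×4.7090×10^8 − 1.54088×10^8 = 7.87712×10^8 km.
In AU: r₂ = 7.87712×10^8 / 1.496×10^8 = 5.27 AU.

r₂ = 5.27 AU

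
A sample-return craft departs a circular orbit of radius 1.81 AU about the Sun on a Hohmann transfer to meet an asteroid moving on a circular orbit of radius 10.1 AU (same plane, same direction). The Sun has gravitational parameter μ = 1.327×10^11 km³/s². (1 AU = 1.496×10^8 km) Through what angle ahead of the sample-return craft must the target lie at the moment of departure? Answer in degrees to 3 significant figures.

In km: r₁ = 1.81 × 1.496×10^8 = 2.70776×10^8 km; r₂ = 10.1 × 1.496×10^8 = 1.51096×10^9 km.
Semi-major axis of the transfer orbit: a_t = (2.70776×10^8 + 1.51096×10^9)/2 = 8.90868×10^8 km.
Transfer time t = π√(a_t³/μ) = 2.2932×10^8 s.
The target's mean motion on its circular orbit is ω₂ = √(μ/r₂³) = 6.2023×10^-9 rad/s.
Angle swept by the target during transfer: ω₂·t = 1.4223 rad = 81.49°.
The sample-return craft traverses 180° on the transfer ellipse, so the target must lead by 180° − 81.49° = 98.5°.

φ = 98.5°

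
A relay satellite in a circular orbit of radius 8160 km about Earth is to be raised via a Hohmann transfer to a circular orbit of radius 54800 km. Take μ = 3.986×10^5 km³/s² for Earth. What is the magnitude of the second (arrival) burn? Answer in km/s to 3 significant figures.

Semi-major axis of the transfer orbit: a_t = (8160 + 54800)/2 = 31480 km.
Circular speed at r = 54800 km: v_c = √(μ/r) = 2.697 km/s.
Vis-viva on the transfer ellipse at r = 54800 km gives v_t = √[μ(2/r − 1/a_t)] = 1.373 km/s.
Δv₂ = |v_t − v_c| = |1.373 − 2.697| = 1.324 km/s.

Δv₂ = 1.32 km/s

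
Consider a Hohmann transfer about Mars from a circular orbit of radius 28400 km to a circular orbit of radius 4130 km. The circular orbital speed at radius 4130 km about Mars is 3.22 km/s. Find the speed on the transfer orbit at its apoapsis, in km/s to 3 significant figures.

From the circular-orbit relation v² = μ/r at r = 4130 km: μ = v²r = (3.22)² × 4130 = 42821.5 km³/s².
The Hohmann ellipse has a_t = (r₁ + r₂)/2 = 16265 km.
At apoapsis, r = 28400 km.
From the vis-viva equation, v = √[μ(2/r − 1/a_t)] = 0.6188 km/s.

v = 0.619 km/s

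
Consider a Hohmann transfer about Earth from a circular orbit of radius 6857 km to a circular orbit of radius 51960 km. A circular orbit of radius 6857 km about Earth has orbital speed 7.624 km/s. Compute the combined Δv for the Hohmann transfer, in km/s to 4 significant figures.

Δv = 3.942 km/s

From the circular-orbit relation v² = μ/r at r = 6857 km: μ = v²r = (7.624)² × 6857 = 3.98566×10^5 km³/s².
The Hohmann ellipse has a_t = (r₁ + r₂)/2 = 29408.5 km.
At r₁ the circular-orbit speed is v₁ = √(μ/r₁) = 7.6240 km/s.
Transfer-orbit speed at r₁ (vis-viva equation): v_p = √[μ(2/r₁ − 1/a_t)] = 10.134 km/s.
First burn Δv₁ = |v_p − v₁| = 2.510 km/s.
At r₂, v₂ = √(μ/r₂) = 2.7696 km/s.
Transfer-orbit speed at r₂: v_a = √[μ(2/r₂ − 1/a_t)] = 1.3374 km/s.
Second burn Δv₂ = |v₂ − v_a| = 1.432 km/s.
Total Δv = Δv₁ + Δv₂ = 3.942 km/s.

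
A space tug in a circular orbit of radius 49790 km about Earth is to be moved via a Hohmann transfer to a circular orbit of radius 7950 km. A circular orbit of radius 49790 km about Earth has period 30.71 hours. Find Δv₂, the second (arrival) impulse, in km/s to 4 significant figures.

Δv₂ = 2.218 km/s

From Kepler's third law T² = 4π²r³/μ at r = 49790 km, T = 30.71 hours = 30.71 × 3600 s = 1.10556×10^5 s: μ = 4π²r³/T² = 3.98677×10^5 km³/s².
Semi-major axis of the transfer orbit: a_t = (49790 + 7950)/2 = 28870 km.
Circular speed at r = 7950 km: v_c = √(μ/r) = 7.082 km/s.
Transfer-orbit speed at the same r (vis-viva, a = a_t): v_t = √[μ(2/r − 1/a_t)] = 9.300 km/s.
Δv₂ = |v_t − v_c| = |9.300 − 7.082| = 2.218 km/s.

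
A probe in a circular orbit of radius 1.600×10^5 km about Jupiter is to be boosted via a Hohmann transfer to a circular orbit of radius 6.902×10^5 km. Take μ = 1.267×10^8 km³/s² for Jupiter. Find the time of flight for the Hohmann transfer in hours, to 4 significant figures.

t = 21.49 hours

Semi-major axis of the transfer orbit: a_t = (1.600×10^5 + 6.902×10^5)/2 = 4.251×10^5 km.
Half the transfer-orbit period gives t = π√(a_t³/μ) = 77360 s.
Converting: 77360 s ÷ 3600 s/hour = 21.49 hours.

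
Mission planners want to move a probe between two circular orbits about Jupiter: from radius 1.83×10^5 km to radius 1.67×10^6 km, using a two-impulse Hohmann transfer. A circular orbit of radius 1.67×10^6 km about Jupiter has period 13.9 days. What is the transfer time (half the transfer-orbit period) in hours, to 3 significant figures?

From Kepler's third law T² = 4π²r³/μ at r = 1.67×10^6 km, T = 13.9 days = 13.9 × 86400 s = 1.20096×10^6 s: μ = 4π²r³/T² = 1.27483×10^8 km³/s².
The Hohmann ellipse has a_t = (r₁ + r₂)/2 = 9.265×10^5 km.
Transfer time t = π√(a_t³/μ) = π√((9.265×10^5)³ / 1.27483×10^8) = 2.481×10^5 s.
Converting: 2.481×10^5 s ÷ 3600 s/hour = 68.9 hours.

t = 68.9 hours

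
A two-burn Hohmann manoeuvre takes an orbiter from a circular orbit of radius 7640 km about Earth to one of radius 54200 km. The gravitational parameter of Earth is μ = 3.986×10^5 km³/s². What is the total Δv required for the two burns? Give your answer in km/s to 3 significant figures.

Transfer-ellipse semi-major axis a_t = (r₁ + r₂)/2 = (7640 + 54200)/2 = 30920 km.
Circular speed at r₁: v₁ = √(μ/r₁) = √(3.986×10^5/7640) = 7.223 km/s.
On the transfer ellipse at r₁, vis-viva gives v_p = √[μ(2/r₁ − 1/a_t)] = 9.563 km/s.
First burn Δv₁ = |v_p − v₁| = 2.340 km/s.
Circular speed at r₂: v₂ = √(μ/r₂) = 2.712 km/s.
Transfer-orbit speed at r₂: v_a = √[μ(2/r₂ − 1/a_t)] = 1.348 km/s.
Second burn Δv₂ = |v₂ − v_a| = 1.364 km/s.
Total Δv = Δv₁ + Δv₂ = 3.704 km/s.

Δv = 3.70 km/s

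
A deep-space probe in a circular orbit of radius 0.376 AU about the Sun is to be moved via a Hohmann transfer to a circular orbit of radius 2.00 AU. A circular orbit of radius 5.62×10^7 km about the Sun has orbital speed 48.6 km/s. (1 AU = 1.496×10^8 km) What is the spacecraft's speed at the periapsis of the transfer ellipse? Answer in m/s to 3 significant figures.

From the circular-orbit relation v² = μ/r at r = 5.62×10^7 km: μ = v²r = (48.6)² × 5.62×10^7 = 1.32742×10^11 km³/s².
In km: r₁ = 0.376 × 1.496×10^8 = 5.62496×10^7 km; r₂ = 2.00 × 1.496×10^8 = 2.992×10^8 km.
Transfer-ellipse semi-major axis a_t = (r₁ + r₂)/2 = (5.62496×10^7 + 2.992×10^8)/2 = 1.777248×10^8 km.
At periapsis, r = 5.62496×10^7 km.
Vis-viva: v = √[μ(2/r − 1/a_t)] = √[1.32742×10^11 × (2/5.62496×10^7 − 1/1.777248×10^8)] = 63.03 km/s.

v = 63000 m/s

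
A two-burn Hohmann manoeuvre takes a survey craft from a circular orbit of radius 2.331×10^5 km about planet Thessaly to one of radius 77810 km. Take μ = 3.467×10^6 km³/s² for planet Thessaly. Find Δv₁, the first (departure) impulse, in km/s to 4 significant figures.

Δv₁ = 1.128 km/s

Semi-major axis of the transfer orbit: a_t = (2.331×10^5 + 77810)/2 = 1.55455×10^5 km.
Circular speed at r = 2.331×10^5 km: v_c = √(μ/r) = 3.8566 km/s.
Transfer-orbit speed at the same r (vis-viva, a = a_t): v_t = √[μ(2/r − 1/a_t)] = 2.7285 km/s.
Δv₁ = |v_t − v_c| = |2.7285 − 3.8566| = 1.128 km/s.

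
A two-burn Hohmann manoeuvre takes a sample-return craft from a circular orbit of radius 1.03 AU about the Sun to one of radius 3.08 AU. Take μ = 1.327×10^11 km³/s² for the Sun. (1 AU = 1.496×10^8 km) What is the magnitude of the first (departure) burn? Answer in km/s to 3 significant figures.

Δv₁ = 6.58 km/s

In km: r₁ = 1.03 × 1.496×10^8 = 1.54088×10^8 km; r₂ = 3.08 × 1.496×10^8 = 4.60768×10^8 km.
The Hohmann ellipse has a_t = (r₁ + r₂)/2 = 3.07428×10^8 km.
On the circular orbit at r = 1.54088×10^8 km, v_c = √(μ/r) = 29.346 km/s.
Vis-viva on the transfer ellipse at r = 1.54088×10^8 km gives v_t = √[μ(2/r − 1/a_t)] = 35.927 km/s.
Δv₁ = |v_t − v_c| = |35.927 − 29.346| = 6.581 km/s.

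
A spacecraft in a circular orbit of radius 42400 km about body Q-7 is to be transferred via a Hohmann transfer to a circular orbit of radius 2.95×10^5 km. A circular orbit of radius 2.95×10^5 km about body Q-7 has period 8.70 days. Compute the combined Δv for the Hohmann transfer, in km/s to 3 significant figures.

Δv = 3.33 km/s

From Kepler's third law T² = 4π²r³/μ at r = 2.95×10^5 km, T = 8.70 days = 8.70 × 86400 s = 7.5168×10^5 s: μ = 4π²r³/T² = 1.79374×10^6 km³/s².
The Hohmann ellipse has a_t = (r₁ + r₂)/2 = 1.687×10^5 km.
Circular speed at r₁: v₁ = √(μ/r₁) = √(1.79374×10^6/42400) = 6.5042 km/s.
Transfer-orbit speed at r₁ (vis-viva equation): v_p = √[μ(2/r₁ − 1/a_t)] = 8.6010 km/s.
First burn Δv₁ = |v_p − v₁| = 2.0968 km/s.
Circular speed at r₂: v₂ = √(μ/r₂) = 2.46586 km/s.
Transfer-orbit speed at r₂: v_a = √[μ(2/r₂ − 1/a_t)] = 1.23622 km/s.
Second burn Δv₂ = |v₂ − v_a| = 1.2296 km/s.
Total Δv = Δv₁ + Δv₂ = 3.326 km/s.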